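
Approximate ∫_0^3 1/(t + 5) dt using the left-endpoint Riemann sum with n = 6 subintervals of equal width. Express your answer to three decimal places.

Δt = (3 − 0)/6 = 0.5.
Left endpoints: 0, 0.5, 1, 1.5, 2, 2.5.
f(0) = 0.2, f(0.5) = 2/11, f(1) = 1/6, f(1.5) = 2/13, f(2) = 1/7, f(2.5) = 2/15.
Sum = Δt · [f(0) + f(0.5) + f(1) + ...].
Sum ≈ 0.489.

0.489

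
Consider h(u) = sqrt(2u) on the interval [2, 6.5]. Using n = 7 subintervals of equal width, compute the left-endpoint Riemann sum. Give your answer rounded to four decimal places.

Δu = (6.5 − 2)/7 = 9/14.
Left endpoints: 2, 37/14, 23/7, 55/14, 32/7, 73/14, 41/7.
h(2) ≈ 2.0000, h(37/14) ≈ 2.2991, h(23/7) ≈ 2.5635, h(55/14) ≈ 2.8031, h(32/7) ≈ 3.0237, h(73/14) ≈ 3.2293, h(41/7) ≈ 3.4226.
Sum = Δu · [h(2) + h(37/14) + h(23/7) + ...].
Sum ≈ 12.4337.

12.4337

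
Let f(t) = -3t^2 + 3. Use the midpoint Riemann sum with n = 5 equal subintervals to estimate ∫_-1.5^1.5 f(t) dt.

Δt = (1.5 − (-1.5))/5 = 0.6.
Midpoints: -1.2, -0.6, 0, 0.6, 1.2.
f(-1.2) = -1.32, f(-0.6) = 1.92, f(0) = 3, f(0.6) = 1.92, f(1.2) = -1.32.
Sum = Δt · [f(-1.2) + f(-0.6) + f(0) + f(0.6) + f(1.2)].
Sum = 2.52.

2.52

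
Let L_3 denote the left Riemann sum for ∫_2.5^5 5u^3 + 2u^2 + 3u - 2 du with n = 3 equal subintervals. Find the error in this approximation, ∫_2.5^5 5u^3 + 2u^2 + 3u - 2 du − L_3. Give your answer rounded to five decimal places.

229.75984

Exact integral: ∫_2.5^5 f(u) du ≈ 828.4635417.
L_3 ≈ 598.7037037.
Error ≈ 828.4635417 − 598.7037037 ≈ 229.75984.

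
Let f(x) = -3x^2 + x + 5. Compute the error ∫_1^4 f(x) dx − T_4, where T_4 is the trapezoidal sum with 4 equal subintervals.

Exact integral: ∫_1^4 f(x) dx = -40.5.
T_4 = -41.34375.
Error = -40.5 − (-41.34375) = 0.84375.

0.84375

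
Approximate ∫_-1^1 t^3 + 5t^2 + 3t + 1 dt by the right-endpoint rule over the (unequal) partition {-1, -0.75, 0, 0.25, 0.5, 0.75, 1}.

Subinterval widths: 0.25, 0.75, 0.25, 0.25, 0.25, 0.25.
Right endpoints: -0.75, 0, 0.25, 0.5, 0.75, 1.
f(-0.75) = 1.140625, f(0) = 1, f(0.25) = 2.078125, f(0.5) = 3.875, f(0.75) = 6.484375, f(1) = 10.
Sum = Σ Δt_i · f(t_i).
Sum = 6.64453125.

6.64453125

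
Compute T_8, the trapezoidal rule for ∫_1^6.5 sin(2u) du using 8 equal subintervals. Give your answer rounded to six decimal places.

Δu = (6.5 − 1)/8 = 0.6875.
f(1) ≈ 0.909297, f(1.6875) ≈ -0.231294, f(2.375) ≈ -0.999293, f(3.0625) ≈ -0.157526, f(3.75) ≈ 0.938000, f(4.4375) ≈ 0.522498, f(5.125) ≈ -0.734698, f(5.8125) ≈ -0.808366, f(6.5) ≈ 0.420167.
T_8 = (Δu/2)·[f(u_0) + 2f(u_1) + ... + 2f(u_{7}) + f(u_8)].
Sum ≈ -0.554089.

-0.554089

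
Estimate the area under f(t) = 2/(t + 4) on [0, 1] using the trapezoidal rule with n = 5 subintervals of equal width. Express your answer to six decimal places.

Δt = (1 − 0)/5 = 0.2.
f(0) = 0.5, f(0.2) = 10/21, f(0.4) = 5/11, f(0.6) = 10/23, f(0.8) = 5/12, f(1) = 0.4.
T_5 = (Δt/2)·[f(t_0) + 2f(t_1) + ... + 2f(t_{4}) + f(t_5)].
Sum ≈ 0.446437.

0.446437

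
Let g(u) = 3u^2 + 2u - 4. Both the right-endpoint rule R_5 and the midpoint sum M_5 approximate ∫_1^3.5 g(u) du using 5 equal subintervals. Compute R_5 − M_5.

R_5 = 53.125.
M_5 = 42.96875.
R_5 − M_5 = 10.15625.

10.15625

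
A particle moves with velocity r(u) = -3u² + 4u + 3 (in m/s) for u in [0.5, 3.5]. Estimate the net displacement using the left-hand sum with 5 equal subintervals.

-3.09

Δu = (3.5 − 0.5)/5 = 0.6.
Left endpoints: 0.5, 1.1, 1.7, 2.3, 2.9.
r(0.5) = 4.25, r(1.1) = 3.77, r(1.7) = 1.13, r(2.3) = -3.67, r(2.9) = -10.63.
Sum = Δu · [r(0.5) + r(1.1) + r(1.7) + r(2.3) + r(2.9)].
Sum = -3.09.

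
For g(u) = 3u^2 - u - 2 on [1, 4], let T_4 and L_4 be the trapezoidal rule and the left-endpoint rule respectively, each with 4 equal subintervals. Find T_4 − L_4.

T_4 = 50.34375.
L_4 = 34.59375.
T_4 − L_4 = 15.75.

15.75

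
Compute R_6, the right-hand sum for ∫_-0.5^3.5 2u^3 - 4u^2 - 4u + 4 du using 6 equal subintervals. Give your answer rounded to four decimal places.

18.4815

Δu = (3.5 − (-0.5))/6 = 2/3.
Right endpoints: 1/6, 5/6, 1.5, 13/6, 17/6, 3.5.
f(1/6) = 349/108, f(5/6) = -103/108, f(1.5) = -4.25, f(13/6) = -335/108, f(17/6) = 653/108, f(3.5) = 26.75.
Sum = Δu · [f(1/6) + f(5/6) + f(1.5) + ...].
Sum ≈ 18.4815.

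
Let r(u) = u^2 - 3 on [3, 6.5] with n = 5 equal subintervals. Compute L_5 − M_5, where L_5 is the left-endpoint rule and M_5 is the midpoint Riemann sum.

-11.20875

L_5 = 60.69.
M_5 = 71.89875.
L_5 − M_5 = -11.20875.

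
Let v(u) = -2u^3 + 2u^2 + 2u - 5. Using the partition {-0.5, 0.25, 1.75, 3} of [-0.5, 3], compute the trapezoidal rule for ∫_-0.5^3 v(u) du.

-37.1796875

Subinterval widths: 0.75, 1.5, 1.25.
v(-0.5) = -5.25, v(0.25) = -4.40625, v(1.75) = -6.09375, v(3) = -35.
On each subinterval the trapezoid contributes (Δu_i/2)·[v(u_{i-1}) + v(u_i)].
Sum = -37.1796875.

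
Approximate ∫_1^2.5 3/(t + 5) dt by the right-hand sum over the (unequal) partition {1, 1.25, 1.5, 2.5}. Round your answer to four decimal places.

Subinterval widths: 0.25, 0.25, 1.
Right endpoints: 1.25, 1.5, 2.5.
f(1.25) = 0.48, f(1.5) = 6/13, f(2.5) = 0.4.
Sum = Σ Δt_i · f(t_i).
Sum ≈ 0.6354.

0.6354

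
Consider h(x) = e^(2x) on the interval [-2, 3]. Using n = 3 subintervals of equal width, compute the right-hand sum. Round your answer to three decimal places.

Δx = (3 − (-2))/3 = 5/3.
Right endpoints: -1/3, 4/3, 3.
h(-1/3) ≈ 0.513, h(4/3) ≈ 14.392, h(3) ≈ 403.429.
Sum = Δx · [h(-1/3) + h(4/3) + h(3)].
Sum ≈ 697.224.

697.224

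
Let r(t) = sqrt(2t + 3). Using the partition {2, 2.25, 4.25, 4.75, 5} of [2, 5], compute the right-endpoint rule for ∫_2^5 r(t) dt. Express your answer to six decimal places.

Subinterval widths: 0.25, 2, 0.5, 0.25.
Right endpoints: 2.25, 4.25, 4.75, 5.
r(2.25) ≈ 2.738613, r(4.25) ≈ 3.391165, r(4.75) ≈ 3.535534, r(5) ≈ 3.605551.
Sum = Σ Δt_i · r(t_i).
Sum ≈ 10.136138.

10.136138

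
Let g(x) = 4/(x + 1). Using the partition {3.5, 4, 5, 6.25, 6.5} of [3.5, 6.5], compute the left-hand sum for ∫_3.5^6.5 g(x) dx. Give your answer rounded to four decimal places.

Subinterval widths: 0.5, 1, 1.25, 0.25.
Left endpoints: 3.5, 4, 5, 6.25.
g(3.5) = 8/9, g(4) = 0.8, g(5) = 2/3, g(6.25) = 16/29.
Sum = Σ Δx_i · g(x_i).
Sum ≈ 2.2157.

2.2157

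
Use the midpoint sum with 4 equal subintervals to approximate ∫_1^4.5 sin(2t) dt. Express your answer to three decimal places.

0.282

Δt = (4.5 − 1)/4 = 0.875.
Midpoints: 1.4375, 2.3125, 3.1875, 4.0625.
f(1.4375) ≈ 0.263, f(2.3125) ≈ -0.996, f(3.1875) ≈ 0.092, f(4.0625) ≈ 0.963.
Sum = Δt · [f(1.4375) + f(2.3125) + f(3.1875) + f(4.0625)].
Sum ≈ 0.282.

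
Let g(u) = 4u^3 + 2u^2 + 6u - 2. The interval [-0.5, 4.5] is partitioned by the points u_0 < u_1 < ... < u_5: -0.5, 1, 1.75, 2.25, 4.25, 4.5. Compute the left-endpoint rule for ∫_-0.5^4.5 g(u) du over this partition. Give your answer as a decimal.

244.078125

Subinterval widths: 1.5, 0.75, 0.5, 2, 0.25.
Left endpoints: -0.5, 1, 1.75, 2.25, 4.25.
g(-0.5) = -5, g(1) = 10, g(1.75) = 36.0625, g(2.25) = 67.1875, g(4.25) = 366.6875.
Sum = Σ Δu_i · g(u_i).
Sum = 244.078125.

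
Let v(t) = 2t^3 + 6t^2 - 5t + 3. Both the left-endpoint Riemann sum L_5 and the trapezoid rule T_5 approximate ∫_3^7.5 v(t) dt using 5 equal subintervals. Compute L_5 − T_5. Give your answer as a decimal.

L_5 = 1776.6.
T_5 = 2249.4375.
L_5 − T_5 = -472.8375.

-472.8375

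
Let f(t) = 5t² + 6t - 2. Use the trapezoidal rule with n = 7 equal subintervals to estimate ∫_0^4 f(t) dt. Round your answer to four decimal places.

147.7551

Δt = (4 − 0)/7 = 4/7.
f(0) = -2, f(4/7) = 150/49, f(8/7) = 558/49, f(12/7) = 1126/49, f(16/7) = 1854/49, f(20/7) = 2742/49, f(24/7) = 3790/49, f(4) = 102.
T_7 = (Δt/2)·[f(t_0) + 2f(t_1) + ... + 2f(t_{6}) + f(t_7)].
Sum ≈ 147.7551.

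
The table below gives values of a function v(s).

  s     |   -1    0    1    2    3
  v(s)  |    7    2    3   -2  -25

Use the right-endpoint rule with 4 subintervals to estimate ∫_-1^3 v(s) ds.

Δs = 1.
Sum = 1·[2 + 3 + (-2) + (-25)] = -22.

-22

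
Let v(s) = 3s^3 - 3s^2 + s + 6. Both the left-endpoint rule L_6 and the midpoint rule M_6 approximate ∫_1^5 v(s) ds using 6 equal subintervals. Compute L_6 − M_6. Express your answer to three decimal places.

L_6 ≈ 285.77778.
M_6 ≈ 376.44444.
L_6 − M_6 ≈ -90.667.

-90.667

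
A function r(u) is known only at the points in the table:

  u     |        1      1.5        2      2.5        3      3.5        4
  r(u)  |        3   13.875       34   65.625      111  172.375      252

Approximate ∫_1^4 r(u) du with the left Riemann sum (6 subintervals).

199.9375

Δu = 0.5.
Sum = 0.5·[3 + 13.875 + 34 + 65.625 + 111 + 172.375] = 199.9375.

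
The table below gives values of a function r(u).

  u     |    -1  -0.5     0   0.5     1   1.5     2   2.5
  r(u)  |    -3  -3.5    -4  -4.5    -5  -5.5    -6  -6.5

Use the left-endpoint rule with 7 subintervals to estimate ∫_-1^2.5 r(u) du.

-15.75

Δu = 0.5.
Sum = 0.5·[(-3) + (-3.5) + (-4) + (-4.5) + (-5) + (-5.5) + (-6)] = -15.75.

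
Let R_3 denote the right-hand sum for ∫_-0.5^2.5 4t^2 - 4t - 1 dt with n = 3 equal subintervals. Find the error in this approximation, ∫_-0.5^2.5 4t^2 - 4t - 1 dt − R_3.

-8

Exact integral: ∫_-0.5^2.5 f(t) dt = 6.
R_3 = 14.
Error = 6 − 14 = -8.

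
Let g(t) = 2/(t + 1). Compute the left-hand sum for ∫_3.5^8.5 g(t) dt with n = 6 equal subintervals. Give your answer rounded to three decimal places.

Δt = (8.5 − 3.5)/6 = 5/6.
Left endpoints: 3.5, 13/3, 31/6, 6, 41/6, 23/3.
g(3.5) = 4/9, g(13/3) = 0.375, g(31/6) = 12/37, g(6) = 2/7, g(41/6) = 12/47, g(23/3) = 3/13.
Sum = Δt · [g(3.5) + g(13/3) + g(31/6) + ...].
Sum ≈ 1.596.

1.596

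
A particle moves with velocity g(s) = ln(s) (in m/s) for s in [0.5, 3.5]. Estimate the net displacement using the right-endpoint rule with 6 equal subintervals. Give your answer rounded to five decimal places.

Δs = (3.5 − 0.5)/6 = 0.5.
Right endpoints: 1, 1.5, 2, 2.5, 3, 3.5.
g(1) ≈ 0.00000, g(1.5) ≈ 0.40547, g(2) ≈ 0.69315, g(2.5) ≈ 0.91629, g(3) ≈ 1.09861, g(3.5) ≈ 1.25276.
Sum = Δs · [g(1) + g(1.5) + g(2) + ...].
Sum ≈ 2.18314.

2.18314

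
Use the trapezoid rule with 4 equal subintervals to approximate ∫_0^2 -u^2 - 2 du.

-6.75

Δu = (2 − 0)/4 = 0.5.
f(0) = -2, f(0.5) = -2.25, f(1) = -3, f(1.5) = -4.25, f(2) = -6.
T_4 = (Δu/2)·[f(u_0) + 2f(u_1) + 2f(u_2) + 2f(u_3) + f(u_4)].
Sum = -6.75.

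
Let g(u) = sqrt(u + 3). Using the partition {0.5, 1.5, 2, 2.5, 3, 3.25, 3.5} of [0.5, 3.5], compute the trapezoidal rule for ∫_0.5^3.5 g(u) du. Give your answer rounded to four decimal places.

Subinterval widths: 1, 0.5, 0.5, 0.5, 0.25, 0.25.
g(0.5) ≈ 1.8708, g(1.5) ≈ 2.1213, g(2) ≈ 2.2361, g(2.5) ≈ 2.3452, g(3) ≈ 2.4495, g(3.25) ≈ 2.5000, g(3.5) ≈ 2.5495.
On each subinterval the trapezoid contributes (Δu_i/2)·[g(u_{i-1}) + g(u_i)].
Sum ≈ 6.6793.

6.6793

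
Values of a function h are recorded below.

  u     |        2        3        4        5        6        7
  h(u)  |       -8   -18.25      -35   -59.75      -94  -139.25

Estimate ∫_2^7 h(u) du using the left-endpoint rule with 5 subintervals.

-215

Δu = 1.
Sum = 1·[(-8) + (-18.25) + (-35) + (-59.75) + (-94)] = -215.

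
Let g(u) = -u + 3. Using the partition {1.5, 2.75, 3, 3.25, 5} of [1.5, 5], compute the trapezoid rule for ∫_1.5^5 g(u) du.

Subinterval widths: 1.25, 0.25, 0.25, 1.75.
g(1.5) = 1.5, g(2.75) = 0.25, g(3) = 0, g(3.25) = -0.25, g(5) = -2.
On each subinterval the trapezoid contributes (Δu_i/2)·[g(u_{i-1}) + g(u_i)].
Sum = -0.875.

-0.875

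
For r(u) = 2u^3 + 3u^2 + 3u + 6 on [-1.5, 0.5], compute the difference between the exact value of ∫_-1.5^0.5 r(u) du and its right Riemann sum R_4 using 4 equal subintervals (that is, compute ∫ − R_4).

Exact integral: ∫_-1.5^0.5 r(u) du = 10.
R_4 = 11.75.
Error = 10 − 11.75 = -1.75.

-1.75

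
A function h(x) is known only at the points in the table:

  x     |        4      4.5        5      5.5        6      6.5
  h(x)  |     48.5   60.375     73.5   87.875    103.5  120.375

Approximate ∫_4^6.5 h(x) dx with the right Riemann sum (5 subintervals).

Δx = 0.5.
Sum = 0.5·[60.375 + 73.5 + 87.875 + 103.5 + 120.375] = 222.8125.

222.8125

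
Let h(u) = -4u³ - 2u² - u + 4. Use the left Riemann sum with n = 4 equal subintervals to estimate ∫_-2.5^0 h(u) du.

60.29296875

Δu = (0 − (-2.5))/4 = 0.625.
Left endpoints: -2.5, -1.875, -1.25, -0.625.
h(-2.5) = 56.5, h(-1.875) = 25.2109375, h(-1.25) = 9.9375, h(-0.625) = 4.8203125.
Sum = Δu · [h(-2.5) + h(-1.875) + h(-1.25) + h(-0.625)].
Sum = 60.29296875.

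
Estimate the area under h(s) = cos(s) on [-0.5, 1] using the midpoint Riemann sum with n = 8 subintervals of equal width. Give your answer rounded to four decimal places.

1.3228

Δs = (1 − (-0.5))/8 = 0.1875.
Midpoints: -0.40625, -0.21875, -0.03125, 0.15625, 0.34375, 0.53125, 0.71875, 0.90625.
h(-0.40625) ≈ 0.9186, h(-0.21875) ≈ 0.9762, h(-0.03125) ≈ 0.9995, h(0.15625) ≈ 0.9878, h(0.34375) ≈ 0.9415, h(0.53125) ≈ 0.8622, h(0.71875) ≈ 0.7526, h(0.90625) ≈ 0.6167.
Sum = Δs · [h(-0.40625) + h(-0.21875) + h(-0.03125) + ...].
Sum ≈ 1.3228.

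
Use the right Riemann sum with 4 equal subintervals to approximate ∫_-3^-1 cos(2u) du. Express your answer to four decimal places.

-0.8881

Δu = (-1 − (-3))/4 = 0.5.
Right endpoints: -2.5, -2, -1.5, -1.
f(-2.5) ≈ 0.2837, f(-2) ≈ -0.6536, f(-1.5) ≈ -0.9900, f(-1) ≈ -0.4161.
Sum = Δu · [f(-2.5) + f(-2) + f(-1.5) + f(-1)].
Sum ≈ -0.8881.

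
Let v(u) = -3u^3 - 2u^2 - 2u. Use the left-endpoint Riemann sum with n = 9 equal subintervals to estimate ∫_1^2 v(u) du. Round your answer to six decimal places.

-17.337449

Δu = (2 − 1)/9 = 1/9.
Left endpoints: 1, 10/9, 11/9, 4/3, 13/9, 14/9, 5/3, 16/9, 17/9.
v(1) = -7, v(10/9) = -2140/243, v(11/9) = -2651/243, v(4/3) = -40/3, v(13/9) = -3913/243, v(14/9) = -4676/243, v(5/3) = -205/9, v(16/9) = -6496/243, v(17/9) = -7565/243.
Sum = Δu · [v(1) + v(10/9) + v(11/9) + ...].
Sum ≈ -17.337449.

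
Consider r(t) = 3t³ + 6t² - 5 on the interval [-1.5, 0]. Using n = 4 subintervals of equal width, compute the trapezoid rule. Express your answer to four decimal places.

Δt = (0 − (-1.5))/4 = 0.375.
r(-1.5) = -1.625, r(-1.125) = -859/512, r(-0.75) = -2.890625, r(-0.375) = -2209/512, r(0) = -5.
T_4 = (Δt/2)·[r(t_0) + 2r(t_1) + 2r(t_2) + 2r(t_3) + r(t_4)].
Sum ≈ -4.5732.

-4.5732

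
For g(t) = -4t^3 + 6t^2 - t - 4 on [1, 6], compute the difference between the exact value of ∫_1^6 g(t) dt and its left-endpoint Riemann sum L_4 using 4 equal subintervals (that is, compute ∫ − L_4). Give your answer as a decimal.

Exact integral: ∫_1^6 g(t) dt = -902.5.
L_4 = -540.
Error = -902.5 − (-540) = -362.5.

-362.5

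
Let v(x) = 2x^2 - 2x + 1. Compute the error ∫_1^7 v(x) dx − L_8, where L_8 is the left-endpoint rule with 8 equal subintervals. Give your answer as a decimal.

Exact integral: ∫_1^7 v(x) dx = 186.
L_8 = 155.625.
Error = 186 − 155.625 = 30.375.

30.375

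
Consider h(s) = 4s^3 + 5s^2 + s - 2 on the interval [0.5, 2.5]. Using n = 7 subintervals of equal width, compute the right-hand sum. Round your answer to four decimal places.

77.8878

Δs = (2.5 − 0.5)/7 = 2/7.
Right endpoints: 11/14, 15/14, 19/14, 23/14, 27/14, 31/14, 2.5.
h(11/14) = 5231/1372, h(15/14) = 13351/1372, h(19/14) = 25471/1372, h(23/14) = 42359/1372, h(27/14) = 64783/1372, h(31/14) = 93511/1372, h(2.5) = 94.25.
Sum = Δs · [h(11/14) + h(15/14) + h(19/14) + ...].
Sum ≈ 77.8878.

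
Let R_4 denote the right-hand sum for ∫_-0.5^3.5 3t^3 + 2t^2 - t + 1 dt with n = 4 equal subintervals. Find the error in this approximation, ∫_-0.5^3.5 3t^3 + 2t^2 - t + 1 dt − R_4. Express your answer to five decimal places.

Exact integral: ∫_-0.5^3.5 f(t) dt ≈ 139.1666667.
R_4 = 224.
Error ≈ 139.1666667 − 224 ≈ -84.83333.

-84.83333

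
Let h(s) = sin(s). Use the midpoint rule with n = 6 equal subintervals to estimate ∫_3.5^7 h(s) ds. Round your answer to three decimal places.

-1.715

Δs = (7 − 3.5)/6 = 7/12.
Midpoints: 91/24, 4.375, 119/24, 133/24, 6.125, 161/24.
h(91/24) ≈ -0.605, h(4.375) ≈ -0.944, h(119/24) ≈ -0.970, h(133/24) ≈ -0.675, h(6.125) ≈ -0.158, h(161/24) ≈ 0.412.
Sum = Δs · [h(91/24) + h(4.375) + h(119/24) + ...].
Sum ≈ -1.715.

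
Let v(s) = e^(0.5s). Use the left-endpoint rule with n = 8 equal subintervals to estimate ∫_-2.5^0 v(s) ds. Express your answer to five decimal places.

1.31841

Δs = (0 − (-2.5))/8 = 0.3125.
Left endpoints: -2.5, -2.1875, -1.875, -1.5625, -1.25, -0.9375, -0.625, -0.3125.
v(-2.5) ≈ 0.28650, v(-2.1875) ≈ 0.33496, v(-1.875) ≈ 0.39161, v(-1.5625) ≈ 0.45783, v(-1.25) ≈ 0.53526, v(-0.9375) ≈ 0.62578, v(-0.625) ≈ 0.73162, v(-0.3125) ≈ 0.85535.
Sum = Δs · [v(-2.5) + v(-2.1875) + v(-1.875) + ...].
Sum ≈ 1.31841.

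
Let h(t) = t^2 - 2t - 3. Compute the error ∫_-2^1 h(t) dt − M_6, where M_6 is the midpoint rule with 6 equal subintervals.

0.0625

Exact integral: ∫_-2^1 h(t) dt = -3.
M_6 = -3.0625.
Error = -3 − (-3.0625) = 0.0625.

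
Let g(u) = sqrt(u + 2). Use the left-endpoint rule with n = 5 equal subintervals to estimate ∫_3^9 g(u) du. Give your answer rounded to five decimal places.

Δu = (9 − 3)/5 = 1.2.
Left endpoints: 3, 4.2, 5.4, 6.6, 7.8.
g(3) ≈ 2.23607, g(4.2) ≈ 2.48998, g(5.4) ≈ 2.72029, g(6.6) ≈ 2.93258, g(7.8) ≈ 3.13050.
Sum = Δu · [g(3) + g(4.2) + g(5.4) + g(6.6) + g(7.8)].
Sum ≈ 16.21130.

16.21130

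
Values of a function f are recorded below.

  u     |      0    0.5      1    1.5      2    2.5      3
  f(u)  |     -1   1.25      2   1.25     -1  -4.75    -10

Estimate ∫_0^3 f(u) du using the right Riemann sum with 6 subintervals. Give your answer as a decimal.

Δu = 0.5.
Sum = 0.5·[1.25 + 2 + 1.25 + (-1) + (-4.75) + (-10)] = -5.625.

-5.625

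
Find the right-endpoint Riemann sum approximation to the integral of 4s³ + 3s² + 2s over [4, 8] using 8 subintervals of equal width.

Δs = (8 − 4)/8 = 0.5.
Right endpoints: 4.5, 5, 5.5, 6, 6.5, 7, 7.5, 8.
f(4.5) = 434.25, f(5) = 585, f(5.5) = 767.25, f(6) = 984, f(6.5) = 1238.25, f(7) = 1533, f(7.5) = 1871.25, f(8) = 2256.
Sum = Δs · [f(4.5) + f(5) + f(5.5) + ...].
Sum = 4834.5.

4834.5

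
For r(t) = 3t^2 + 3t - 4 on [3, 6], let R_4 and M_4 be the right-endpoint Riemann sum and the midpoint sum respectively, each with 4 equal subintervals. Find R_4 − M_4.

R_4 = 252.09375.
M_4 = 217.078125.
R_4 − M_4 = 35.015625.

35.015625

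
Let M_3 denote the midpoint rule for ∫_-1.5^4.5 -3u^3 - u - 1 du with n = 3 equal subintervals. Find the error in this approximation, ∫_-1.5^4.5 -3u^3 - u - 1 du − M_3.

Exact integral: ∫_-1.5^4.5 f(u) du = -318.75.
M_3 = -291.75.
Error = -318.75 − (-291.75) = -27.

-27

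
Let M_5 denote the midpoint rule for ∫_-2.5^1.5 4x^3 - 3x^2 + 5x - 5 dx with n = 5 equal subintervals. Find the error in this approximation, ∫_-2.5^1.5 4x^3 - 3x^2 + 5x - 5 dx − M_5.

Exact integral: ∫_-2.5^1.5 f(x) dx = -83.
M_5 = -81.08.
Error = -83 − (-81.08) = -1.92.

-1.92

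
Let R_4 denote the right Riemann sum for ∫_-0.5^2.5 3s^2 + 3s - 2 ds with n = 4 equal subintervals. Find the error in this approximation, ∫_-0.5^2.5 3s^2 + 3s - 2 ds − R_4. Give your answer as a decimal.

Exact integral: ∫_-0.5^2.5 f(s) ds = 18.75.
R_4 = 29.71875.
Error = 18.75 − 29.71875 = -10.96875.

-10.96875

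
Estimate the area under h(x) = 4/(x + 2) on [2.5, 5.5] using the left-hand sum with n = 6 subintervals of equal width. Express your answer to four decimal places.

Δx = (5.5 − 2.5)/6 = 0.5.
Left endpoints: 2.5, 3, 3.5, 4, 4.5, 5.
h(2.5) = 8/9, h(3) = 0.8, h(3.5) = 8/11, h(4) = 2/3, h(4.5) = 8/13, h(5) = 4/7.
Sum = Δx · [h(2.5) + h(3) + h(3.5) + ...].
Sum ≈ 2.1348.

2.1348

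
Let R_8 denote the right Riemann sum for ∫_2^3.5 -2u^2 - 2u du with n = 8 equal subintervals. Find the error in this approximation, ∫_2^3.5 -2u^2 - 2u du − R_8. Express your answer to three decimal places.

Exact integral: ∫_2^3.5 f(u) du = -31.5.
R_8 ≈ -33.34570.
Error ≈ -31.5 − (-33.34570) ≈ 1.846.

1.846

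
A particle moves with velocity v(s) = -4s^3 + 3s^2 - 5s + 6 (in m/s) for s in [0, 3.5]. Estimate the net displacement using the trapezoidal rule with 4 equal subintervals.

-124.8515625

Δs = (3.5 − 0)/4 = 0.875.
v(0) = 6, v(0.875) = 1.2421875, v(1.75) = -15, v(2.625) = -58.8046875, v(3.5) = -146.25.
T_4 = (Δs/2)·[v(s_0) + 2v(s_1) + 2v(s_2) + 2v(s_3) + v(s_4)].
Sum = -124.8515625.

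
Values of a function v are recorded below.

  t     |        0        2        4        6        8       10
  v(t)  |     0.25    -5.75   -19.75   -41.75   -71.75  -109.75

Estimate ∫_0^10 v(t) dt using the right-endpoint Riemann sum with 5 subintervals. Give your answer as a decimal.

-497.5

Δt = 2.
Sum = 2·[(-5.75) + (-19.75) + (-41.75) + (-71.75) + (-109.75)] = -497.5.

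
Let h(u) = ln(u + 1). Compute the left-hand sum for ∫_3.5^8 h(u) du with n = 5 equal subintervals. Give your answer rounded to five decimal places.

Δu = (8 − 3.5)/5 = 0.9.
Left endpoints: 3.5, 4.4, 5.3, 6.2, 7.1.
h(3.5) ≈ 1.50408, h(4.4) ≈ 1.68640, h(5.3) ≈ 1.84055, h(6.2) ≈ 1.97408, h(7.1) ≈ 2.09186.
Sum = Δu · [h(3.5) + h(4.4) + h(5.3) + h(6.2) + h(7.1)].
Sum ≈ 8.18727.

8.18727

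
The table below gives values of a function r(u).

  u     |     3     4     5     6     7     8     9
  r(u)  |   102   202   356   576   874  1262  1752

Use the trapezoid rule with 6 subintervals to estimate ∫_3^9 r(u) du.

Δu = 1.
T_6 = (1/2)·[102 + 2·202 + 2·356 + 2·576 + 2·874 + 2·1262 + 1752] = 4197.

4197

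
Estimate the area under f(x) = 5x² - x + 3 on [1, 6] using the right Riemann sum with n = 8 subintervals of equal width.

Δx = (6 − 1)/8 = 0.625.
Right endpoints: 1.625, 2.25, 2.875, 3.5, 4.125, 4.75, 5.375, 6.
f(1.625) = 14.578125, f(2.25) = 26.0625, f(2.875) = 41.453125, f(3.5) = 60.75, f(4.125) = 83.953125, f(4.75) = 111.0625, f(5.375) = 142.078125, f(6) = 177.
Sum = Δx · [f(1.625) + f(2.25) + f(2.875) + ...].
Sum = 410.5859375.

410.5859375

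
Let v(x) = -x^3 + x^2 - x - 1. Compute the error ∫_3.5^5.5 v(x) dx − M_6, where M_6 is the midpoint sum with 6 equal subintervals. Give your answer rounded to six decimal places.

Exact integral: ∫_3.5^5.5 v(x) dx ≈ -161.08333333.
M_6 ≈ -160.85185185.
Error ≈ -161.08333333 − (-160.85185185) ≈ -0.231481.

-0.231481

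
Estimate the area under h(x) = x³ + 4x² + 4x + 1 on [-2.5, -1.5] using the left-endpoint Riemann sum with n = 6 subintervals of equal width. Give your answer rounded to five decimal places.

0.80324

Δx = (-1.5 − (-2.5))/6 = 1/6.
Left endpoints: -2.5, -7/3, -13/6, -2, -11/6, -5/3.
h(-2.5) = 0.375, h(-7/3) = 20/27, h(-13/6) = 203/216, h(-2) = 1, h(-11/6) = 205/216, h(-5/3) = 22/27.
Sum = Δx · [h(-2.5) + h(-7/3) + h(-13/6) + ...].
Sum ≈ 0.80324.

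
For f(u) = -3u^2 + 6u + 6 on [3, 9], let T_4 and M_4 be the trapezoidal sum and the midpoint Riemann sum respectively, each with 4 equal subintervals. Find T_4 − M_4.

T_4 = -456.75.
M_4 = -446.625.
T_4 − M_4 = -10.125.

-10.125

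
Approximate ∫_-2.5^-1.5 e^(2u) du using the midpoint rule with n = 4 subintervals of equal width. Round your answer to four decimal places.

0.0213

Δu = (-1.5 − (-2.5))/4 = 0.25.
Midpoints: -2.375, -2.125, -1.875, -1.625.
f(-2.375) ≈ 0.0087, f(-2.125) ≈ 0.0143, f(-1.875) ≈ 0.0235, f(-1.625) ≈ 0.0388.
Sum = Δu · [f(-2.375) + f(-2.125) + f(-1.875) + f(-1.625)].
Sum ≈ 0.0213.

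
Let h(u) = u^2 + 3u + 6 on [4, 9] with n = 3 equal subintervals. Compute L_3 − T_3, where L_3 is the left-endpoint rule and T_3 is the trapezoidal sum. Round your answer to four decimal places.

L_3 ≈ 284.814815.
T_3 ≈ 351.481481.
L_3 − T_3 ≈ -66.6667.

-66.6667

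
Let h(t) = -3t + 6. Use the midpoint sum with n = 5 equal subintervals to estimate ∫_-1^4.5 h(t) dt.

Δt = (4.5 − (-1))/5 = 1.1.
Midpoints: -0.45, 0.65, 1.75, 2.85, 3.95.
h(-0.45) = 7.35, h(0.65) = 4.05, h(1.75) = 0.75, h(2.85) = -2.55, h(3.95) = -5.85.
Sum = Δt · [h(-0.45) + h(0.65) + h(1.75) + h(2.85) + h(3.95)].
Sum = 4.125.

4.125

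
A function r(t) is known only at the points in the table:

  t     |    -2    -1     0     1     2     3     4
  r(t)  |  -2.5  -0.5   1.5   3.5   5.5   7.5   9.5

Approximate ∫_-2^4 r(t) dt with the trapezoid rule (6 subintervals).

21

Δt = 1.
T_6 = (1/2)·[(-2.5) + 2·(-0.5) + 2·1.5 + 2·3.5 + 2·5.5 + 2·7.5 + 9.5] = 21.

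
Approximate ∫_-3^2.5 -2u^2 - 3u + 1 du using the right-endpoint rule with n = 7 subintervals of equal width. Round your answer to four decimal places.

Δu = (2.5 − (-3))/7 = 11/14.
Right endpoints: -31/14, -10/7, -9/14, 1/7, 13/14, 12/7, 2.5.
f(-31/14) = -106/49, f(-10/7) = 59/49, f(-9/14) = 103/49, f(1/7) = 26/49, f(13/14) = -172/49, f(12/7) = -491/49, f(2.5) = -19.
Sum = Δu · [f(-31/14) + f(-10/7) + f(-9/14) + ...].
Sum ≈ -24.2449.

-24.2449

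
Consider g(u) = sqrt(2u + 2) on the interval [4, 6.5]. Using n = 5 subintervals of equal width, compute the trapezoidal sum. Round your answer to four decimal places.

Δu = (6.5 − 4)/5 = 0.5.
g(4) ≈ 3.1623, g(4.5) ≈ 3.3166, g(5) ≈ 3.4641, g(5.5) ≈ 3.6056, g(6) ≈ 3.7417, g(6.5) ≈ 3.8730.
T_5 = (Δu/2)·[g(u_0) + 2g(u_1) + ... + 2g(u_{4}) + g(u_5)].
Sum ≈ 8.8228.

8.8228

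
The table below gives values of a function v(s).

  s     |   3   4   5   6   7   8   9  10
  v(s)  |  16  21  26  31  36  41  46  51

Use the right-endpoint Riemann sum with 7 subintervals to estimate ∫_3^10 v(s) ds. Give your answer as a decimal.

252

Δs = 1.
Sum = 1·[21 + 26 + 31 + 36 + 41 + 46 + 51] = 252.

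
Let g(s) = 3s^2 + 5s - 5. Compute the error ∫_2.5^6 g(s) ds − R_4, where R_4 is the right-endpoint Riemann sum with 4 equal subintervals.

-48.04296875

Exact integral: ∫_2.5^6 g(s) ds = 257.25.
R_4 = 305.29296875.
Error = 257.25 − 305.29296875 = -48.04296875.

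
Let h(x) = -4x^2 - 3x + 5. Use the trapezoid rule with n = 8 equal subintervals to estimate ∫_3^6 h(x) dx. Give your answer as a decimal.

-277.78125

Δx = (6 − 3)/8 = 0.375.
h(3) = -40, h(3.375) = -50.6875, h(3.75) = -62.5, h(4.125) = -75.4375, h(4.5) = -89.5, h(4.875) = -104.6875, h(5.25) = -121, h(5.625) = -138.4375, h(6) = -157.
T_8 = (Δx/2)·[h(x_0) + 2h(x_1) + ... + 2h(x_{7}) + h(x_8)].
Sum = -277.78125.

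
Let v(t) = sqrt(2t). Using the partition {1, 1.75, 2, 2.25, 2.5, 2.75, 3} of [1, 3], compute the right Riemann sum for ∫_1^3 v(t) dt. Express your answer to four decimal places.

Subinterval widths: 0.75, 0.25, 0.25, 0.25, 0.25, 0.25.
Right endpoints: 1.75, 2, 2.25, 2.5, 2.75, 3.
v(1.75) ≈ 1.8708, v(2) ≈ 2.0000, v(2.25) ≈ 2.1213, v(2.5) ≈ 2.2361, v(2.75) ≈ 2.3452, v(3) ≈ 2.4495.
Sum = Σ Δt_i · v(t_i).
Sum ≈ 4.1911.

4.1911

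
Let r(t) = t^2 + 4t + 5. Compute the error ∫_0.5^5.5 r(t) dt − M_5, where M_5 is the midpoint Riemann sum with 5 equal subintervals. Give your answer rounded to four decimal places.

Exact integral: ∫_0.5^5.5 r(t) dt ≈ 140.416667.
M_5 = 140.
Error ≈ 140.416667 − 140 ≈ 0.4167.

0.4167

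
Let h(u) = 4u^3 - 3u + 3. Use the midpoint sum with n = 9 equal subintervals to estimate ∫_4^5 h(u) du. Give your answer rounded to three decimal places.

358.444

Δu = (5 − 4)/9 = 1/9.
Midpoints: 73/18, 25/6, 77/18, 79/18, 4.5, 83/18, 85/18, 29/6, 89/18.
h(73/18) = 187826/729, h(25/6) = 7556/27, h(77/18) = 221098/729, h(79/18) = 239108/729, h(4.5) = 354, h(83/18) = 277996/729, h(85/18) = 298922/729, h(29/6) = 11884/27, h(89/18) = 343858/729.
Sum = Δu · [h(73/18) + h(25/6) + h(77/18) + ...].
Sum ≈ 358.444.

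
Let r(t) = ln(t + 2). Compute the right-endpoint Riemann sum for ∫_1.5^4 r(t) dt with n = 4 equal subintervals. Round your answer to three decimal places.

4.030

Δt = (4 − 1.5)/4 = 0.625.
Right endpoints: 2.125, 2.75, 3.375, 4.
r(2.125) ≈ 1.417, r(2.75) ≈ 1.558, r(3.375) ≈ 1.682, r(4) ≈ 1.792.
Sum = Δt · [r(2.125) + r(2.75) + r(3.375) + r(4)].
Sum ≈ 4.030.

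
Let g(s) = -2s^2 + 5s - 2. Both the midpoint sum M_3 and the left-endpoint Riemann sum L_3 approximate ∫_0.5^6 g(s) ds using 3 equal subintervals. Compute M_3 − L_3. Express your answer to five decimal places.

M_3 ≈ -62.4606481.
L_3 ≈ -31.3703704.
M_3 − L_3 ≈ -31.09028.

-31.09028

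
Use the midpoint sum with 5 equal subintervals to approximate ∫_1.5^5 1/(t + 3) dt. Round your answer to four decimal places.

Δt = (5 − 1.5)/5 = 0.7.
Midpoints: 1.85, 2.55, 3.25, 3.95, 4.65.
f(1.85) = 20/97, f(2.55) = 20/111, f(3.25) = 0.16, f(3.95) = 20/139, f(4.65) = 20/153.
Sum = Δt · [f(1.85) + f(2.55) + f(3.25) + f(3.95) + f(4.65)].
Sum ≈ 0.5747.

0.5747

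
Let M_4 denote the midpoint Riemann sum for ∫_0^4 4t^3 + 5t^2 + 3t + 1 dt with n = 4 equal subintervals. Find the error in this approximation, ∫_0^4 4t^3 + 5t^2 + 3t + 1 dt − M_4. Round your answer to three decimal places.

9.667

Exact integral: ∫_0^4 f(t) dt ≈ 390.66667.
M_4 = 381.
Error ≈ 390.66667 − 381 ≈ 9.667.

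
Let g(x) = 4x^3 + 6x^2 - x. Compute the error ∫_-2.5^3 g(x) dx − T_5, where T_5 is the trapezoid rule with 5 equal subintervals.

-9.9825

Exact integral: ∫_-2.5^3 g(x) dx = 125.8125.
T_5 = 135.795.
Error = 125.8125 − 135.795 = -9.9825.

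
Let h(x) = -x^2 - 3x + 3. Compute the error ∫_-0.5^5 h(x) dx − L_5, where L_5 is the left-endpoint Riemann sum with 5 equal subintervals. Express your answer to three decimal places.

-21.578

Exact integral: ∫_-0.5^5 h(x) dx ≈ -62.33333.
L_5 = -40.755.
Error ≈ -62.33333 − (-40.755) ≈ -21.578.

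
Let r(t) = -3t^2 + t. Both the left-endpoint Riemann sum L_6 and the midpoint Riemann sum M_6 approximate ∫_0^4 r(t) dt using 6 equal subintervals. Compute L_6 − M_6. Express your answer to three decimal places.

13.333

L_6 ≈ -42.22222.
M_6 ≈ -55.55556.
L_6 − M_6 ≈ 13.333.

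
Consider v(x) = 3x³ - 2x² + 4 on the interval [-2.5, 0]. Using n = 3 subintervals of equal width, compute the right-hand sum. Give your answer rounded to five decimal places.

-8.80787

Δx = (0 − (-2.5))/3 = 5/6.
Right endpoints: -5/3, -5/6, 0.
v(-5/3) = -139/9, v(-5/6) = 0.875, v(0) = 4.
Sum = Δx · [v(-5/3) + v(-5/6) + v(0)].
Sum ≈ -8.80787.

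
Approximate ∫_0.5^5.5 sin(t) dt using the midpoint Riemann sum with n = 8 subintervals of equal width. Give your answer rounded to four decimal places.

0.1717

Δt = (5.5 − 0.5)/8 = 0.625.
Midpoints: 0.8125, 1.4375, 2.0625, 2.6875, 3.3125, 3.9375, 4.5625, 5.1875.
f(0.8125) ≈ 0.7260, f(1.4375) ≈ 0.9911, f(2.0625) ≈ 0.8815, f(2.6875) ≈ 0.4386, f(3.3125) ≈ -0.1701, f(3.9375) ≈ -0.7145, f(4.5625) ≈ -0.9888, f(5.1875) ≈ -0.8892.
Sum = Δt · [f(0.8125) + f(1.4375) + f(2.0625) + ...].
Sum ≈ 0.1717.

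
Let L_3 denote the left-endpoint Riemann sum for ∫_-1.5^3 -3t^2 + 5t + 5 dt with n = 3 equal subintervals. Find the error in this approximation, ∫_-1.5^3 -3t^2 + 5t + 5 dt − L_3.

Exact integral: ∫_-1.5^3 f(t) dt = 9.
L_3 = 2.25.
Error = 9 − 2.25 = 6.75.

6.75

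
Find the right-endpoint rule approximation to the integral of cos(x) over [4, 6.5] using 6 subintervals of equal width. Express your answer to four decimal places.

Δx = (6.5 − 4)/6 = 5/12.
Right endpoints: 53/12, 29/6, 5.25, 17/3, 73/12, 6.5.
f(53/12) ≈ -0.2914, f(29/6) ≈ 0.1206, f(5.25) ≈ 0.5121, f(17/3) ≈ 0.8159, f(73/12) ≈ 0.9801, f(6.5) ≈ 0.9766.
Sum = Δx · [f(53/12) + f(29/6) + f(5.25) + ...].
Sum ≈ 1.2975.

1.2975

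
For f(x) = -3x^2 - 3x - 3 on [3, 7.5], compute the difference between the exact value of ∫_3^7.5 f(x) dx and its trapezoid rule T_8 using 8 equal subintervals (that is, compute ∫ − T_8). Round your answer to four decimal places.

Exact integral: ∫_3^7.5 f(x) dx = -479.25.
T_8 ≈ -479.961914.
Error ≈ -479.25 − (-479.961914) ≈ 0.7119.

0.7119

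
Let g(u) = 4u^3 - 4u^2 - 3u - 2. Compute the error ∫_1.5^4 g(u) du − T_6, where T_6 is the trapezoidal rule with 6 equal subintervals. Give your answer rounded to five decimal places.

-2.09780

Exact integral: ∫_1.5^4 g(u) du ≈ 144.4791667.
T_6 ≈ 146.5769676.
Error ≈ 144.4791667 − 146.5769676 ≈ -2.09780.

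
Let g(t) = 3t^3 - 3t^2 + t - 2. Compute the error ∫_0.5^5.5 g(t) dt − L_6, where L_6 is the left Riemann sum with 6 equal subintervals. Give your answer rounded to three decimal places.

158.507

Exact integral: ∫_0.5^5.5 g(t) dt = 525.
L_6 ≈ 366.49306.
Error ≈ 525 − 366.49306 ≈ 158.507.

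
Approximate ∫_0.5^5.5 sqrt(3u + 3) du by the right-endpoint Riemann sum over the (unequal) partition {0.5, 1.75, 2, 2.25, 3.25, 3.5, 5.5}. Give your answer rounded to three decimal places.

18.442

Subinterval widths: 1.25, 0.25, 0.25, 1, 0.25, 2.
Right endpoints: 1.75, 2, 2.25, 3.25, 3.5, 5.5.
f(1.75) ≈ 2.872, f(2) ≈ 3.000, f(2.25) ≈ 3.122, f(3.25) ≈ 3.571, f(3.5) ≈ 3.674, f(5.5) ≈ 4.416.
Sum = Σ Δu_i · f(u_i).
Sum ≈ 18.442.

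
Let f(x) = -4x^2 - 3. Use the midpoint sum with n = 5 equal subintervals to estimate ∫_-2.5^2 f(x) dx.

Δx = (2 − (-2.5))/5 = 0.9.
Midpoints: -2.05, -1.15, -0.25, 0.65, 1.55.
f(-2.05) = -19.81, f(-1.15) = -8.29, f(-0.25) = -3.25, f(0.65) = -4.69, f(1.55) = -12.61.
Sum = Δx · [f(-2.05) + f(-1.15) + f(-0.25) + f(0.65) + f(1.55)].
Sum = -43.785.

-43.785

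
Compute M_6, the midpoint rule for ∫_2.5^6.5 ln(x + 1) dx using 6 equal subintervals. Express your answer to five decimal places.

6.72991

Δx = (6.5 − 2.5)/6 = 2/3.
Midpoints: 17/6, 3.5, 25/6, 29/6, 5.5, 37/6.
f(17/6) ≈ 1.34373, f(3.5) ≈ 1.50408, f(25/6) ≈ 1.64223, f(29/6) ≈ 1.76359, f(5.5) ≈ 1.87180, f(37/6) ≈ 1.96944.
Sum = Δx · [f(17/6) + f(3.5) + f(25/6) + ...].
Sum ≈ 6.72991.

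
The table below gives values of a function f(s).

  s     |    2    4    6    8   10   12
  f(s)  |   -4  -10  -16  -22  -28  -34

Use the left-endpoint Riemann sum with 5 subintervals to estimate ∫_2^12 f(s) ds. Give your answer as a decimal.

Δs = 2.
Sum = 2·[(-4) + (-10) + (-16) + (-22) + (-28)] = -160.

-160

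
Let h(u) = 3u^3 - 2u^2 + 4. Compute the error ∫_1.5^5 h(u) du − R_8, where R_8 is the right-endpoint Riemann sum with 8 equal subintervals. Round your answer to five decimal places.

-72.90584

Exact integral: ∫_1.5^5 h(u) du ≈ 397.8697917.
R_8 ≈ 470.7756348.
Error ≈ 397.8697917 − 470.7756348 ≈ -72.90584.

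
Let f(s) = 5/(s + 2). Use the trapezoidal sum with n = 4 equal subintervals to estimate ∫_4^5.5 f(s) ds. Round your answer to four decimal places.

1.1163

Δs = (5.5 − 4)/4 = 0.375.
f(4) = 5/6, f(4.375) = 40/51, f(4.75) = 20/27, f(5.125) = 40/57, f(5.5) = 2/3.
T_4 = (Δs/2)·[f(s_0) + 2f(s_1) + 2f(s_2) + 2f(s_3) + f(s_4)].
Sum ≈ 1.1163.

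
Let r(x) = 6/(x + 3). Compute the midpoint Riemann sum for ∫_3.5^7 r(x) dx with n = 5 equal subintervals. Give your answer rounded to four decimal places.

Δx = (7 − 3.5)/5 = 0.7.
Midpoints: 3.85, 4.55, 5.25, 5.95, 6.65.
r(3.85) = 120/137, r(4.55) = 120/151, r(5.25) = 8/11, r(5.95) = 120/179, r(6.65) = 120/193.
Sum = Δx · [r(3.85) + r(4.55) + r(5.25) + r(5.95) + r(6.65)].
Sum ≈ 2.5830.

2.5830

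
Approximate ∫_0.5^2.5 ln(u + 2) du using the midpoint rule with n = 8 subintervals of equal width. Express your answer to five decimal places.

Δu = (2.5 − 0.5)/8 = 0.25.
Midpoints: 0.625, 0.875, 1.125, 1.375, 1.625, 1.875, 2.125, 2.375.
f(0.625) ≈ 0.96508, f(0.875) ≈ 1.05605, f(1.125) ≈ 1.13943, f(1.375) ≈ 1.21640, f(1.625) ≈ 1.28785, f(1.875) ≈ 1.35455, f(2.125) ≈ 1.41707, f(2.375) ≈ 1.47591.
Sum = Δu · [f(0.625) + f(0.875) + f(1.125) + ...].
Sum ≈ 2.47808.

2.47808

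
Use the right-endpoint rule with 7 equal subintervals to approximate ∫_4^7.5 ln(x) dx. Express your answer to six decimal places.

6.221319

Δx = (7.5 − 4)/7 = 0.5.
Right endpoints: 4.5, 5, 5.5, 6, 6.5, 7, 7.5.
f(4.5) ≈ 1.504077, f(5) ≈ 1.609438, f(5.5) ≈ 1.704748, f(6) ≈ 1.791759, f(6.5) ≈ 1.871802, f(7) ≈ 1.945910, f(7.5) ≈ 2.014903.
Sum = Δx · [f(4.5) + f(5) + f(5.5) + ...].
Sum ≈ 6.221319.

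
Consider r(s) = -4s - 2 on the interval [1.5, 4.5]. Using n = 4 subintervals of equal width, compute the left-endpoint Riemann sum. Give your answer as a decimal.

Δs = (4.5 − 1.5)/4 = 0.75.
Left endpoints: 1.5, 2.25, 3, 3.75.
r(1.5) = -8, r(2.25) = -11, r(3) = -14, r(3.75) = -17.
Sum = Δs · [r(1.5) + r(2.25) + r(3) + r(3.75)].
Sum = -37.5.

-37.5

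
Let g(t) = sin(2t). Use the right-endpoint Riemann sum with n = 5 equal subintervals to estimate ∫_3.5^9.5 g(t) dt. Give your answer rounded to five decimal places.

Δt = (9.5 − 3.5)/5 = 1.2.
Right endpoints: 4.7, 5.9, 7.1, 8.3, 9.5.
g(4.7) ≈ 0.02478, g(5.9) ≈ -0.69353, g(7.1) ≈ 0.99803, g(8.3) ≈ -0.77835, g(9.5) ≈ 0.14988.
Sum = Δt · [g(4.7) + g(5.9) + g(7.1) + g(8.3) + g(9.5)].
Sum ≈ -0.35904.

-0.35904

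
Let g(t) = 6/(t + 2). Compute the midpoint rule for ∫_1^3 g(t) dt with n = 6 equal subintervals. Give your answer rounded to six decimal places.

Δt = (3 − 1)/6 = 1/3.
Midpoints: 7/6, 1.5, 11/6, 13/6, 2.5, 17/6.
g(7/6) = 36/19, g(1.5) = 12/7, g(11/6) = 36/23, g(13/6) = 1.44, g(2.5) = 4/3, g(17/6) = 36/29.
Sum = Δt · [g(7/6) + g(1.5) + g(11/6) + ...].
Sum ≈ 3.062984.

3.062984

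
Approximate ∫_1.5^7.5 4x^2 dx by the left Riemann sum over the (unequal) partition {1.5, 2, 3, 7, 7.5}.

Subinterval widths: 0.5, 1, 4, 0.5.
Left endpoints: 1.5, 2, 3, 7.
f(1.5) = 9, f(2) = 16, f(3) = 36, f(7) = 196.
Sum = Σ Δx_i · f(x_i).
Sum = 262.5.

262.5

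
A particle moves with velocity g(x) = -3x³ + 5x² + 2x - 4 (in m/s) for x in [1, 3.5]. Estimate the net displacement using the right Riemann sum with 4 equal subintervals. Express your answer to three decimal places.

Δx = (3.5 − 1)/4 = 0.625.
Right endpoints: 1.625, 2.25, 2.875, 3.5.
g(1.625) = -215/512, g(2.25) = -8.359375, g(2.875) = -14445/512, g(3.5) = -64.375.
Sum = Δx · [g(1.625) + g(2.25) + g(2.875) + g(3.5)].
Sum ≈ -63.354.

-63.354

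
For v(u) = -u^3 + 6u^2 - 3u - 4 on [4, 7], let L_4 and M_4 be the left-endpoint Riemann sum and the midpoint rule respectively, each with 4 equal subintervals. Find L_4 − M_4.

29.3203125

L_4 = -8.953125.
M_4 = -38.2734375.
L_4 − M_4 = 29.3203125.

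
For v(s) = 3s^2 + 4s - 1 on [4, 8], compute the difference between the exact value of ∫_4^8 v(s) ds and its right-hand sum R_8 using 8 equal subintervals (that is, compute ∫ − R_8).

Exact integral: ∫_4^8 v(s) ds = 540.
R_8 = 580.5.
Error = 540 − 580.5 = -40.5.

-40.5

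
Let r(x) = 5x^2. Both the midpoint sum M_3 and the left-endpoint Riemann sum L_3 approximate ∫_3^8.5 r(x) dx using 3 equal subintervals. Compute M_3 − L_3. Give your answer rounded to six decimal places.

266.788194

M_3 ≈ 970.83912037.
L_3 ≈ 704.05092593.
M_3 − L_3 ≈ 266.788194.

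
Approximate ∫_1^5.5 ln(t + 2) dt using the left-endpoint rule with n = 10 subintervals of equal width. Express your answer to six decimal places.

7.106399

Δt = (5.5 − 1)/10 = 0.45.
Left endpoints: 1, 1.45, 1.9, 2.35, 2.8, 3.25, 3.7, 4.15, 4.6, 5.05.
f(1) ≈ 1.098612, f(1.45) ≈ 1.238374, f(1.9) ≈ 1.360977, f(2.35) ≈ 1.470176, f(2.8) ≈ 1.568616, f(3.25) ≈ 1.658228, f(3.7) ≈ 1.740466, f(4.15) ≈ 1.816452, f(4.6) ≈ 1.887070, f(5.05) ≈ 1.953028.
Sum = Δt · [f(1) + f(1.45) + f(1.9) + ...].
Sum ≈ 7.106399.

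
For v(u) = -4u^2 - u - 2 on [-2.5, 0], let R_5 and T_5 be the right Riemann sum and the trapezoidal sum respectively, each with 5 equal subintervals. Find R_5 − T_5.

R_5 = -17.5.
T_5 = -23.125.
R_5 − T_5 = 5.625.

5.625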